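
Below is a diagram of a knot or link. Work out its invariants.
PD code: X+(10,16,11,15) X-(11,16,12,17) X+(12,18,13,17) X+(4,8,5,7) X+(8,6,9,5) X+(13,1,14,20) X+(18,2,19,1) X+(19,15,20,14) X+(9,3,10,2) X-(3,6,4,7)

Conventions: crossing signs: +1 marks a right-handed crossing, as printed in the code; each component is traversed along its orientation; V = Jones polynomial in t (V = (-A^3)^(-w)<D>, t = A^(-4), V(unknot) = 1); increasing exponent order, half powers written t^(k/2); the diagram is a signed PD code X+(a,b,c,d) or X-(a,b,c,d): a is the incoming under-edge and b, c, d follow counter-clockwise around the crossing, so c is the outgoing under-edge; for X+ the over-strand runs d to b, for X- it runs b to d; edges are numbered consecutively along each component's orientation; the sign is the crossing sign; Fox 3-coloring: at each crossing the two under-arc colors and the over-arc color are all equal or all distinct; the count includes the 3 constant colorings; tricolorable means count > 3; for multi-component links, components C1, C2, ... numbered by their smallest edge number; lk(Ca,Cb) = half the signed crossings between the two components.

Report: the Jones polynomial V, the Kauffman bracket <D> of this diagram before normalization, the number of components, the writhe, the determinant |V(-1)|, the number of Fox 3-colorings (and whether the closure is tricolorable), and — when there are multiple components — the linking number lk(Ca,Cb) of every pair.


V = t + t^3 - t^4
<D> = -A^2 + A^6 + A^14 (w = +6)
1 component over 10 crossings, w = +6
9 Fox colorings among 3^10, |V(-1)| = 3: tricolorable
why: w = +6 shifts under R1 moves; the (-A^3)^(-6) factor cancels that in V


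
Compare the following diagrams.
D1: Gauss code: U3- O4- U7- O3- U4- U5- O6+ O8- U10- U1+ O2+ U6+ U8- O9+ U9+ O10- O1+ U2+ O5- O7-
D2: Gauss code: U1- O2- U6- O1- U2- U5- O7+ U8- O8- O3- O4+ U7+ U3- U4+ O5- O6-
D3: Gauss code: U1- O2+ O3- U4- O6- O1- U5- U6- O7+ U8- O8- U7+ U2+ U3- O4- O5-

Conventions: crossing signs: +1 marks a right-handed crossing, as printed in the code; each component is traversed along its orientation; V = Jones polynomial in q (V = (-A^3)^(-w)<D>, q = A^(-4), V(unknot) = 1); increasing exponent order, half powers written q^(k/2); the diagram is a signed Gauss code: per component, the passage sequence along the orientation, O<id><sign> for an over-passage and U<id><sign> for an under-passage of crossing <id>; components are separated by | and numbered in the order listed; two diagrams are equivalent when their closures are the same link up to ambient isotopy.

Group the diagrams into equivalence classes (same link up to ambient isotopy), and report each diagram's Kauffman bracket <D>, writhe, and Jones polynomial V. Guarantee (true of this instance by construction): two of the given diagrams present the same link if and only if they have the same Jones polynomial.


grouping into links: {D1, D2, D3}
V(D1) = -q^-4 + q^-3 + q^-1  (w -2, c 10, <D> = A^-2 + A^6 - A^10)
D2 (bracket A^-8 + 1 - A^4; 8 crossings at w = -4): V = -q^-4 + q^-3 + q^-1
D3 (bracket A^-8 + 1 - A^4; 8 crossings at w = -4): V = -q^-4 + q^-3 + q^-1
why: one V(q) for all 3 diagrams — one class (guaranteed)


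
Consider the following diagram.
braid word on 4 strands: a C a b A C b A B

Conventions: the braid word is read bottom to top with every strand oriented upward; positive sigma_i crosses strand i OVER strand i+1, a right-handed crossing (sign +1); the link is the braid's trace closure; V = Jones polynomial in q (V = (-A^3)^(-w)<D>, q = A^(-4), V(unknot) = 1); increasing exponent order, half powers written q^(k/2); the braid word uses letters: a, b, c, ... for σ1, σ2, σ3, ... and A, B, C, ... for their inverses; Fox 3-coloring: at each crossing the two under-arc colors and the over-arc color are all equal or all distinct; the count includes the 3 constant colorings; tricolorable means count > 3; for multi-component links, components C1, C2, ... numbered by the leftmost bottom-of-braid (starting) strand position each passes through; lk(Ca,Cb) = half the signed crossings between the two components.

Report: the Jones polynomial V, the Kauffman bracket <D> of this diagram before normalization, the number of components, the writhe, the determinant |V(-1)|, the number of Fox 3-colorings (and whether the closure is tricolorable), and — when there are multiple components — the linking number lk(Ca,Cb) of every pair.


V = -q^-3 + 2q^-2 - 2q^-1 + 3 - 2q + 2q^2 - q^3
<D> = A^-15 - 2A^-11 + 2A^-7 - 3A^-3 + 2A - 2A^5 + A^9 (w = -1)
1 component over 9 crossings, w = -1
3 Fox colorings among 3^9, |V(-1)| = 13: not tricolorable
why: w = -1 shifts under R1 moves; the (-A^3)^(1) factor cancels that in V


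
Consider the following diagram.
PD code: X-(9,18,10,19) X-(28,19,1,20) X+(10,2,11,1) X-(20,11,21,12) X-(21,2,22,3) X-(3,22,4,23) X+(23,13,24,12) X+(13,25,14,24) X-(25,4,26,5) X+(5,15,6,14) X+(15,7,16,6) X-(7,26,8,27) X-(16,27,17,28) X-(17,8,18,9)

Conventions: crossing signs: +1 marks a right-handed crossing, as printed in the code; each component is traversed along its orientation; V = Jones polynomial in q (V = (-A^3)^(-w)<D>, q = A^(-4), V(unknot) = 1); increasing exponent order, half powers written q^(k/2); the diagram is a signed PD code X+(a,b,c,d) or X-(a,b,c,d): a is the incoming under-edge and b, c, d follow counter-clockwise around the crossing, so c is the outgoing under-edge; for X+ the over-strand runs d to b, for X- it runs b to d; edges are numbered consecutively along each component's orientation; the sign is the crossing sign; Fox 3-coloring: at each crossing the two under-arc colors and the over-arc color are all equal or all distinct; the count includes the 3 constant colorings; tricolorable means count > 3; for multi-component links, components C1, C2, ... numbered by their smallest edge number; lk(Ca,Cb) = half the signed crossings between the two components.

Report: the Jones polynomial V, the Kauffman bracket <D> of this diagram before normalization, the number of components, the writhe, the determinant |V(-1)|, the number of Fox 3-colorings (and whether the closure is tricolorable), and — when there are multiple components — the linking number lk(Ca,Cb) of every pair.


V = -q^-8 + 3q^-7 - 5q^-6 + 6q^-5 - 7q^-4 + 7q^-3 - 5q^-2 + 4q^-1 - 1
<D> = -A^-12 + 4A^-8 - 5A^-4 + 7 - 7A^4 + 6A^8 - 5A^12 + 3A^16 - A^20 (w = -4)
1 component over 14 crossings, w = -4
9 Fox colorings among 3^14, |V(-1)| = 39: tricolorable
why: V spans 8 powers of q: at least 8 crossings in any diagram


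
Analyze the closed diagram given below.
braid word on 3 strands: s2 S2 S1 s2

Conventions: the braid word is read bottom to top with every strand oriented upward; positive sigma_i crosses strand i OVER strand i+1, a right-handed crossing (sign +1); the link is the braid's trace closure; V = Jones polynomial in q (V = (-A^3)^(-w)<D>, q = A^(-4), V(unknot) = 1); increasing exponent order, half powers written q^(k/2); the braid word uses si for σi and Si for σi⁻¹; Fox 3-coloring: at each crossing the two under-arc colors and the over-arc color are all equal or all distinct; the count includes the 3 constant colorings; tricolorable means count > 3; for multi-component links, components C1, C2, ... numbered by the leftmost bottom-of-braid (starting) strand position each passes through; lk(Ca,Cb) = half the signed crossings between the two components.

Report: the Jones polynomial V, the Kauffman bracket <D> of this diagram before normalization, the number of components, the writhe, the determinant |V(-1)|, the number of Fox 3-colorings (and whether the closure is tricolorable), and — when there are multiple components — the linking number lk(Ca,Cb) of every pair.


V(q) = 1
bracket: 1, w = 0
1 component, writhe 0, over 4 crossings
det 1, colorings 3 of 3^4 — not tricolorable
observation: w = 0 (over 4 crossings) is diagram-only; (-A^3)^(0) removes it from V


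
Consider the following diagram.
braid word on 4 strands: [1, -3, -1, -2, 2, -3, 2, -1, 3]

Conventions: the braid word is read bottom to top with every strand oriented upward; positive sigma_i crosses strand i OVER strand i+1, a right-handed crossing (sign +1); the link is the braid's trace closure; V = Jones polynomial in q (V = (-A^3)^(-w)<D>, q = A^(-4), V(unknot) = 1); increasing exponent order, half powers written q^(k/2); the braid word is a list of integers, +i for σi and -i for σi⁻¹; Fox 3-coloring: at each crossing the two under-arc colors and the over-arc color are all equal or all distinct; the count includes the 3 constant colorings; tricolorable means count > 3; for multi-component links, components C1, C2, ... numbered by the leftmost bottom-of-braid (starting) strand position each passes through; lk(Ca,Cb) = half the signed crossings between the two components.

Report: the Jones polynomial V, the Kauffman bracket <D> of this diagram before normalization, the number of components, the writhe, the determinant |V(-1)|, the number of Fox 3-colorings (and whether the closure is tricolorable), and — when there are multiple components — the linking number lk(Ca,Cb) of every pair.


Jones polynomial: V(q) = 1
<D> = -A^-3; writhe -1
components 1, writhe -1 (9 crossings)
3-colorings: 3 of 3^9, det 1 — not tricolorable
note: det 1 = |V(-1)|; not divisible by 3, so not tricolorable


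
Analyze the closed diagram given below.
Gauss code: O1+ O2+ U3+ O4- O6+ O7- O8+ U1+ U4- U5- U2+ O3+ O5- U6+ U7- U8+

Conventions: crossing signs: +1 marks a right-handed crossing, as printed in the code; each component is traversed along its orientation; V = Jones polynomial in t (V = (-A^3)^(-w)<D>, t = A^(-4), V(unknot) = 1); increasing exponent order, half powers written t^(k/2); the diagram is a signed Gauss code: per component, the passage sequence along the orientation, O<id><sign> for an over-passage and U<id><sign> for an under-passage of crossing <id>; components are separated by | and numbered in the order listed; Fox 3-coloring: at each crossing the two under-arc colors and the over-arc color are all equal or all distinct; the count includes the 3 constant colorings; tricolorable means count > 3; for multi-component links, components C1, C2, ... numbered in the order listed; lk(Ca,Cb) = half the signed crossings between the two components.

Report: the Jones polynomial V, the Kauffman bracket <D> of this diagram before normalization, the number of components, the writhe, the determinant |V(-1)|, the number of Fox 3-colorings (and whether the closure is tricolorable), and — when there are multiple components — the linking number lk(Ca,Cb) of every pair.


V(t) = t + t^3 - t^4
bracket: -A^-10 + A^-6 + A^2, w = +2
1 component, writhe +2, over 8 crossings
det 3, colorings 9 of 3^8 — tricolorable
observation: V spans 3 powers of t: at least 3 crossings in any diagram


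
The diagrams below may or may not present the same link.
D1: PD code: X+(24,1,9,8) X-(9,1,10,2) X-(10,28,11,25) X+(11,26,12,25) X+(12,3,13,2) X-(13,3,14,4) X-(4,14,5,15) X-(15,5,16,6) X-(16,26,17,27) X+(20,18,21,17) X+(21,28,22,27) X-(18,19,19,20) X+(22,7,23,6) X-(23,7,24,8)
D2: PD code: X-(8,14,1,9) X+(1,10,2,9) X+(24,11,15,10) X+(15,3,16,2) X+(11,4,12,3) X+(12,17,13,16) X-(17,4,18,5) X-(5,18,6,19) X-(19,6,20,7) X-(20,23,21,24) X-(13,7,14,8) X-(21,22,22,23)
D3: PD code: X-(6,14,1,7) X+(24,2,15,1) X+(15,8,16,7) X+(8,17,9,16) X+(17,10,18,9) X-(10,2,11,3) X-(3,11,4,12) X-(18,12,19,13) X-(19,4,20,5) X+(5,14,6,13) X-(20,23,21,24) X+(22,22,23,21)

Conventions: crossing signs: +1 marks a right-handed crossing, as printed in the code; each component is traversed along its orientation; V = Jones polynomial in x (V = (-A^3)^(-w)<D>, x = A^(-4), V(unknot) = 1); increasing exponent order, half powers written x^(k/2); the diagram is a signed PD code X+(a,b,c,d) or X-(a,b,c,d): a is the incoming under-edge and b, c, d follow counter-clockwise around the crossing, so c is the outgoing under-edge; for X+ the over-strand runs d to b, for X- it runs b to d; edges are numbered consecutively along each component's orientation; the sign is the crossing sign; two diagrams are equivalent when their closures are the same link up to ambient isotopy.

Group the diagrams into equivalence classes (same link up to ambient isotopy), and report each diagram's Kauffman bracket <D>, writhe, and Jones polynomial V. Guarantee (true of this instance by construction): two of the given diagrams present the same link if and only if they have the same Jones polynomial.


classes: {D1} | {D2, D3}
V(D1) = x^-3 + x^-2 + x^-1 + 1  [14 crossings, <D> = A^-6 + A^-2 + A^2 + A^6, w = -2]
V(D2) = x^-2 + 2 + x^2  [12 crossings, <D> = A^-14 + 2A^-6 + A^2, w = -2]
V(D3) = x^-2 + 2 + x^2  [12 crossings, <D> = A^-8 + 2 + A^8, w = 0]
note: comparing 3 Jones polynomials yields 2 groups


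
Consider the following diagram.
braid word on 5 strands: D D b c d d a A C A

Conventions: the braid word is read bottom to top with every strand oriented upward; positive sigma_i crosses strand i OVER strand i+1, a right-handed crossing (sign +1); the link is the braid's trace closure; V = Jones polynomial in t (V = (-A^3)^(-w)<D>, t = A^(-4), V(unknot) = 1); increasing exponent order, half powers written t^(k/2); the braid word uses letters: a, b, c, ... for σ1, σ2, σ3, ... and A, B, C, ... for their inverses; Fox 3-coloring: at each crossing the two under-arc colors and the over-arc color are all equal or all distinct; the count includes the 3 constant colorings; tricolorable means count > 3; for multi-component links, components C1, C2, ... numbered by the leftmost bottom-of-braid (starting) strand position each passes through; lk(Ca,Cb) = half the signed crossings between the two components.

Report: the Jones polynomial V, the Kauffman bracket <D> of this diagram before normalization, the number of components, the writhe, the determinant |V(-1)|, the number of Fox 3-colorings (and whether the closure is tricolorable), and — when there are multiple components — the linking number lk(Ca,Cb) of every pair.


Jones polynomial: V(t) = t^-2 + 2 + t^2
<D> = A^-8 + 2 + A^8; writhe 0
components 3, writhe 0 (10 crossings)
linking number lk(C1,C2) = 0
lk(C1,C3): +1
lk(C2,C3) = -1
3-colorings: 3 of 3^10, det 4 — not tricolorable
note: span 4 respects span(V) <= c + mu - 1 = 12 for this 3-component diagram


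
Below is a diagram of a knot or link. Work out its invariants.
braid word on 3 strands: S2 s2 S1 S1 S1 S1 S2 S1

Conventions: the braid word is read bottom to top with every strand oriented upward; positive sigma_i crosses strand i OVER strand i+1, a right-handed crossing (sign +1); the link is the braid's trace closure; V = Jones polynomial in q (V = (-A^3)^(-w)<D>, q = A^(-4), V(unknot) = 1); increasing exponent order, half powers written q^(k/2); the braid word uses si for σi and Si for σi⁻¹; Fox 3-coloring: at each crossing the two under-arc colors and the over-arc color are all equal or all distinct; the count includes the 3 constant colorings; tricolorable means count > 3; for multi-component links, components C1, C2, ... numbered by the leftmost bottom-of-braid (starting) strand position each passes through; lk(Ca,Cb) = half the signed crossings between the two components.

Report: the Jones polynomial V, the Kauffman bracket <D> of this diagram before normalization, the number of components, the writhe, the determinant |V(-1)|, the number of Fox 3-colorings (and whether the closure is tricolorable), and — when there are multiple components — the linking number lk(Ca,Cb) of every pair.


V = -q^-7 + q^-6 - q^-5 + q^-4 + q^-2
<D> = A^-10 + A^-2 - A^2 + A^6 - A^10 (w = -6)
1 component over 8 crossings, w = -6
3 Fox colorings among 3^8, |V(-1)| = 5: not tricolorable
why: the span of V is 5, forcing >= 5 crossings in any diagram


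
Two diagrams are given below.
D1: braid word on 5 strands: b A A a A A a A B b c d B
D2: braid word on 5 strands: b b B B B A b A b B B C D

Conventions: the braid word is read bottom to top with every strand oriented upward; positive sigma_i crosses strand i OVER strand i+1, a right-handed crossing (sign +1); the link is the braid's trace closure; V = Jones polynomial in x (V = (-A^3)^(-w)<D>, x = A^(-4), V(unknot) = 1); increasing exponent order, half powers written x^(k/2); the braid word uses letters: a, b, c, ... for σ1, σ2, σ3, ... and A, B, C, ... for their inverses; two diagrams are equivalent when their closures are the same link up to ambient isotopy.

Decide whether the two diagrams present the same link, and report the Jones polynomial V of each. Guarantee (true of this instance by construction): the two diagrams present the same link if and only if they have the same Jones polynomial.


same link: no
V(D1) = x^(-9/2) - x^(-5/2) - x^(-3/2) - x^(-1/2)  [13 crossings, <D> = A^-1 + A^3 + A^7 - A^15, w = -1]
D2 (bracket A^-13 - A^-9 + A^-5 + A^3; 13 crossings at w = -5): V = -x^(-9/2) - x^(-5/2) + x^(-3/2) - x^(-1/2)
note: 2 values of V(x) split the 2 diagrams


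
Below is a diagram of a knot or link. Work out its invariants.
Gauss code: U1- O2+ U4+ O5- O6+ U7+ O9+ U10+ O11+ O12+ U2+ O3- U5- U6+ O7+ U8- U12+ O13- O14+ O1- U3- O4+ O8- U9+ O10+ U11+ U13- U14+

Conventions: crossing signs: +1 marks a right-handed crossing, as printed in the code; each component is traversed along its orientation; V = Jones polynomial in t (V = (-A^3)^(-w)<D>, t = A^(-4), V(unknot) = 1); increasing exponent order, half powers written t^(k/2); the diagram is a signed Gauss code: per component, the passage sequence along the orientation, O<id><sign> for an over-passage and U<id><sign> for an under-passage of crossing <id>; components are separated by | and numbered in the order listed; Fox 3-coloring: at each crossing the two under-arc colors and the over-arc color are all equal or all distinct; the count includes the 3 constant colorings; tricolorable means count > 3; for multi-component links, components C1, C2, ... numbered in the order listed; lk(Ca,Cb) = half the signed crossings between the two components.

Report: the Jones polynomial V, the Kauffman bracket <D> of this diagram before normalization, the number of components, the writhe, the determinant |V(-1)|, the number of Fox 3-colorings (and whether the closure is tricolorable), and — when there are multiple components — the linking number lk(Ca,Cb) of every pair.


V = -1 + 3t - 4t^2 + 6t^3 - 5t^4 + 5t^5 - 4t^6 + 2t^7 - t^8
<D> = -A^-20 + 2A^-16 - 4A^-12 + 5A^-8 - 5A^-4 + 6 - 4A^4 + 3A^8 - A^12 (w = +4)
1 component over 14 crossings, w = +4
3 Fox colorings among 3^14, |V(-1)| = 31: not tricolorable
why: det 31 = |V(-1)|; not divisible by 3, so not tricolorable


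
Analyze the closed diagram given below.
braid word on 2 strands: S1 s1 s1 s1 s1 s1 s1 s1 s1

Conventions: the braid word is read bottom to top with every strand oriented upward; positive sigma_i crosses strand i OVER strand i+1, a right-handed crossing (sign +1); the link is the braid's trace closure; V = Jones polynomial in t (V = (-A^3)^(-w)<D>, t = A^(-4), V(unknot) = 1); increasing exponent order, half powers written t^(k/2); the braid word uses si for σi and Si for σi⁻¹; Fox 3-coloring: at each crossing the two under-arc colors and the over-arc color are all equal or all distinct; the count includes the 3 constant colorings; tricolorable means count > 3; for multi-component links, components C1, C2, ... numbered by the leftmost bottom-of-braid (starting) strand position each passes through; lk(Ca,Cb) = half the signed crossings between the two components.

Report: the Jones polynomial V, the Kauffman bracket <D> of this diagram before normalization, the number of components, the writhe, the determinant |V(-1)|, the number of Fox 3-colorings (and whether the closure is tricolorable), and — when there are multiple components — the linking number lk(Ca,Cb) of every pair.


Jones polynomial: V(t) = t^3 + t^5 - t^6 + t^7 - t^8 + t^9 - t^10
<D> = A^-19 - A^-15 + A^-11 - A^-7 + A^-3 - A - A^9; writhe +7
components 1, writhe +7 (9 crossings)
3-colorings: 3 of 3^9, det 7 — not tricolorable
note: det 7 = |V(-1)|; not divisible by 3, so not tricolorable


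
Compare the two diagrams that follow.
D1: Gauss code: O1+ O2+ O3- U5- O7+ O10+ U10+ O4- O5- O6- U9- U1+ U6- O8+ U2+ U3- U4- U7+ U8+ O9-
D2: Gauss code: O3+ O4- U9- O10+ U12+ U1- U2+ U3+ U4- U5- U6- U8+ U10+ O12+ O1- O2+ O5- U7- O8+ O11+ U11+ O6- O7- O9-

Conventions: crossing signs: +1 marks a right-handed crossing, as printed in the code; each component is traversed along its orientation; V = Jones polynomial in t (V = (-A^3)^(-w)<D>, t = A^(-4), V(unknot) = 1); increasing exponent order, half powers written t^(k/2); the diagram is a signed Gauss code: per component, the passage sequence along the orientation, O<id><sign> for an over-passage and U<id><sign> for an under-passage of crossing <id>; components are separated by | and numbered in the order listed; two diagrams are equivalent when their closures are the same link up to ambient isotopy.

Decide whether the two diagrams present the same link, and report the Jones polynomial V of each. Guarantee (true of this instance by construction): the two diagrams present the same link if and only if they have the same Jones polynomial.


equivalent: yes
V(D1) = 1  (w 0, c 10, <D> = 1)
V(D2) = 1  (w 0, c 12, <D> = 1)
why: one V(t) for all 2 diagrams — one class (guaranteed)


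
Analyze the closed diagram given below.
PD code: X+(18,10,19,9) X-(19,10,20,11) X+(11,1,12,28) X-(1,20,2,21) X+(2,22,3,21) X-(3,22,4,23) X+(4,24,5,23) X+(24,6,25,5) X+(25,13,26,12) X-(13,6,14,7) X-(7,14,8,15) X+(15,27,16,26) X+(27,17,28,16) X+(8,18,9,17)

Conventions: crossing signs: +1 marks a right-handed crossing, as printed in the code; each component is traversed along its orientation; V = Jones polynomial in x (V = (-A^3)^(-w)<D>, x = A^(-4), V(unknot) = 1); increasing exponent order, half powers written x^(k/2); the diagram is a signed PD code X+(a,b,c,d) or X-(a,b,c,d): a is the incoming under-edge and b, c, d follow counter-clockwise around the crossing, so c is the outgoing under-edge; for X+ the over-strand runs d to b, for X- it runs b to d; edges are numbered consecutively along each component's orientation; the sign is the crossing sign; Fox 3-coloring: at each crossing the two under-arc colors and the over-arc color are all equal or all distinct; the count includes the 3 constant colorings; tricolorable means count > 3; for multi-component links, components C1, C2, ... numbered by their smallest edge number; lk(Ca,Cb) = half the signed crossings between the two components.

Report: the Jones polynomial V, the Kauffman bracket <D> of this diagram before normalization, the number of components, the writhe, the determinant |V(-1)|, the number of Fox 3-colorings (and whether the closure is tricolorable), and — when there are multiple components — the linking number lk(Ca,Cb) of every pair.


V(x) = x - x^2 + 2x^3 - x^4 + x^5 - x^6
bracket: -A^-12 + A^-8 - A^-4 + 2 - A^4 + A^8, w = +4
1 component, writhe +4, over 14 crossings
det 7, colorings 3 of 3^14 — not tricolorable
observation: |V(-1)| = 7: so not tricolorable, since 3 does not divide 7


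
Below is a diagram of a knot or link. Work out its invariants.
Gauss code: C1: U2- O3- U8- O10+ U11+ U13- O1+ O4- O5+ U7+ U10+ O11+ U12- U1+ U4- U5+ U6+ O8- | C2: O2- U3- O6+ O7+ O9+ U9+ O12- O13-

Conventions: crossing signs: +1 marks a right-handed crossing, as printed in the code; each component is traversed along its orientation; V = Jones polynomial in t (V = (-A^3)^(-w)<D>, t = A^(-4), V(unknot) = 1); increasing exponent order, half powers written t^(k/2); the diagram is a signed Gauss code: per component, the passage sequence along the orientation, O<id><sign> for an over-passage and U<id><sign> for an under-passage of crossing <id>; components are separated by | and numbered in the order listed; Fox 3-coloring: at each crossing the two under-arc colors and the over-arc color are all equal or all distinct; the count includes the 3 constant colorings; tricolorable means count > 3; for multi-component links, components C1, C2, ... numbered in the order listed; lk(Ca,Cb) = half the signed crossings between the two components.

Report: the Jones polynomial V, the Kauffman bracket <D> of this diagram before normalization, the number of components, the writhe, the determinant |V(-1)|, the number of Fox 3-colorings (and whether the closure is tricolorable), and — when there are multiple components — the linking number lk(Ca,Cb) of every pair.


V(t) = -t^(-3/2) - 2t^(1/2) + t^(3/2) - t^(5/2) + t^(7/2)
bracket: -A^-11 + A^-7 - A^-3 + 2A + A^9, w = +1
2 components, writhe +1, over 13 crossings
lk(C1,C2) = -1
det 6, colorings 9 of 3^13 — tricolorable
observation: det 6 = |V(-1)|; divisible by 3, so tricolorable


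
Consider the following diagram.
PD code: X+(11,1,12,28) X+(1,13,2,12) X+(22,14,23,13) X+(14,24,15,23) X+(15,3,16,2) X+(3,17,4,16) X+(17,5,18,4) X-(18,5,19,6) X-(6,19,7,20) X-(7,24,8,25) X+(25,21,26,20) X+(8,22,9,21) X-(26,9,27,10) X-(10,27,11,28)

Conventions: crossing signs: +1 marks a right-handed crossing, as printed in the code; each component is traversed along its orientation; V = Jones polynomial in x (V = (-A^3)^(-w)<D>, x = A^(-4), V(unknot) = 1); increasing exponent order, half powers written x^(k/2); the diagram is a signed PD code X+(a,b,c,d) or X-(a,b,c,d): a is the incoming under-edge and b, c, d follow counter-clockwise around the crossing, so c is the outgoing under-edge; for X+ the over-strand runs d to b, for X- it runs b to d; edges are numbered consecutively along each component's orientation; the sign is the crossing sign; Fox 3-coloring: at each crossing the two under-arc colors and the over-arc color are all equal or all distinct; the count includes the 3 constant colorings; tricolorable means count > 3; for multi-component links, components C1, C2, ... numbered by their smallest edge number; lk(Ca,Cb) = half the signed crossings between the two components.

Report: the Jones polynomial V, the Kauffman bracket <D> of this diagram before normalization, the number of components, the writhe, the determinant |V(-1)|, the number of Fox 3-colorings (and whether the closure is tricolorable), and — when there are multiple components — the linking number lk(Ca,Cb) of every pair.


V(x) = x - x^2 + 2x^3 - x^4 + x^5 - x^6
bracket: -A^-12 + A^-8 - A^-4 + 2 - A^4 + A^8, w = +4
1 component, writhe +4, over 14 crossings
det 7, colorings 3 of 3^14 — not tricolorable
observation: w = +4 (over 14 crossings) is diagram-only; (-A^3)^(-4) removes it from V


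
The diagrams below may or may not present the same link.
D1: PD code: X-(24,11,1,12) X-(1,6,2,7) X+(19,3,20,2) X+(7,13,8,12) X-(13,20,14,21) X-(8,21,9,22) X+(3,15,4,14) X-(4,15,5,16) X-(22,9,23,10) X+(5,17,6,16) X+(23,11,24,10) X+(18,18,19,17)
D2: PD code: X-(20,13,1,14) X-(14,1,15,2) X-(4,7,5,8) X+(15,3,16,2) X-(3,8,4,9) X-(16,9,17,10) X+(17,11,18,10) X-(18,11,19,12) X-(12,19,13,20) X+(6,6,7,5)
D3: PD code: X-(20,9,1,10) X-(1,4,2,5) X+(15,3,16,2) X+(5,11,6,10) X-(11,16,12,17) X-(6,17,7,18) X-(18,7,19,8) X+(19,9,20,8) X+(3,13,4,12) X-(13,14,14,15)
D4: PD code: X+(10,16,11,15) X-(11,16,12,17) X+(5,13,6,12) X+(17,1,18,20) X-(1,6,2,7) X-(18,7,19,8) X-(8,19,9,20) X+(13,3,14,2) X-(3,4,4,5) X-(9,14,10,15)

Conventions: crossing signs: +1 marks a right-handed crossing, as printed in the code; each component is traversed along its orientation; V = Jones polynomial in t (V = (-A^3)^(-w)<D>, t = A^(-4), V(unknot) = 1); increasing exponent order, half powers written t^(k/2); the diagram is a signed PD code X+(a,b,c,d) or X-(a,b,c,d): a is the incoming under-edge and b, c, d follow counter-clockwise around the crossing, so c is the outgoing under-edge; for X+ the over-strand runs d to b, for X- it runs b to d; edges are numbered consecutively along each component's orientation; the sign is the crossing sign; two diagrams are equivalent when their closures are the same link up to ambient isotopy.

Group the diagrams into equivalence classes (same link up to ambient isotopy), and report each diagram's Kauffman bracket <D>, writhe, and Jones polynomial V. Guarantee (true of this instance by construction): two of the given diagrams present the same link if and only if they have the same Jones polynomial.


grouping into links: {D1, D3, D4} | {D2}
V(D1) = t^-4 - t^-3 + t^-2 - 2t^-1 + 2 - t + t^2  (w 0, c 12, <D> = A^-8 - A^-4 + 2 - 2A^4 + A^8 - A^12 + A^16)
D2 (bracket A^-8 + 1 - A^4; 10 crossings at w = -4): V = -t^-4 + t^-3 + t^-1
D3 (bracket A^-14 - A^-10 + 2A^-6 - 2A^-2 + A^2 - A^6 + A^10; 10 crossings at w = -2): V = t^-4 - t^-3 + t^-2 - 2t^-1 + 2 - t + t^2
D4 (bracket A^-14 - A^-10 + 2A^-6 - 2A^-2 + A^2 - A^6 + A^10; 10 crossings at w = -2): V = t^-4 - t^-3 + t^-2 - 2t^-1 + 2 - t + t^2
key observation: comparing 4 Jones polynomials yields 2 groups


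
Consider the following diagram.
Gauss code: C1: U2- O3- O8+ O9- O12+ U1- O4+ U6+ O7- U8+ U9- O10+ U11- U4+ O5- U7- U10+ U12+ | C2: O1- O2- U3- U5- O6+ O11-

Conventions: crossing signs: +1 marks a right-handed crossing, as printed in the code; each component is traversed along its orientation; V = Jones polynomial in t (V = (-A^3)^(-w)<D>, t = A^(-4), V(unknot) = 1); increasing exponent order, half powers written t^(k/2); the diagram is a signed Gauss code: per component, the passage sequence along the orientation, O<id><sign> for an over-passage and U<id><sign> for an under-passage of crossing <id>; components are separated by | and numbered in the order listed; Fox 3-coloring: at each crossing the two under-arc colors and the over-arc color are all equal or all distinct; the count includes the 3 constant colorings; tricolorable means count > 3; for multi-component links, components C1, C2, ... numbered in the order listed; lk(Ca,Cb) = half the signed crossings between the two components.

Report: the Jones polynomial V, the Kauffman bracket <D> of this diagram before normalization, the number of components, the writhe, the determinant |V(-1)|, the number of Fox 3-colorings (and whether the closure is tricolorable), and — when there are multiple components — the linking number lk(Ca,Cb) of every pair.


Jones polynomial: V(t) = -t^(-9/2) - t^(-5/2) + t^(-3/2) - t^(-1/2)
<D> = -A^-4 + 1 - A^4 - A^12; writhe -2
components 2, writhe -2 (12 crossings)
linking number lk(C1,C2) = -2
3-colorings: 3 of 3^12, det 4 — not tricolorable
note: summing lk over 1 pair gives -2


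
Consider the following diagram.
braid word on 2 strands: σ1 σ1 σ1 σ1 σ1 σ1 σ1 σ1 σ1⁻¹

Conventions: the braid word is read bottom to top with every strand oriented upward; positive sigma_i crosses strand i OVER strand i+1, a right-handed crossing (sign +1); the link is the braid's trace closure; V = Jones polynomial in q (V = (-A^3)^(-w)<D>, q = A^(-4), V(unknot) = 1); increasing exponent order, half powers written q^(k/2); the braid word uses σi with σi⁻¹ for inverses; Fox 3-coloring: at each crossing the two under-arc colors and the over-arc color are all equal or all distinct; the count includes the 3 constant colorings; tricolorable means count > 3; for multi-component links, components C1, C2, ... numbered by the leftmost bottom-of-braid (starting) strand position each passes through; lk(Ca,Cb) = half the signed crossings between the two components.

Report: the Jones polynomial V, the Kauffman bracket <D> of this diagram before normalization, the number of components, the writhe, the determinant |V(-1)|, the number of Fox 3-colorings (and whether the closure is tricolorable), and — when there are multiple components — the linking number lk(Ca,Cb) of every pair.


V(q) = q^3 + q^5 - q^6 + q^7 - q^8 + q^9 - q^10
bracket: A^-19 - A^-15 + A^-11 - A^-7 + A^-3 - A - A^9, w = +7
1 component, writhe +7, over 9 crossings
det 7, colorings 3 of 3^9 — not tricolorable
observation: |V(-1)| = 7: so not tricolorable, since 3 does not divide 7


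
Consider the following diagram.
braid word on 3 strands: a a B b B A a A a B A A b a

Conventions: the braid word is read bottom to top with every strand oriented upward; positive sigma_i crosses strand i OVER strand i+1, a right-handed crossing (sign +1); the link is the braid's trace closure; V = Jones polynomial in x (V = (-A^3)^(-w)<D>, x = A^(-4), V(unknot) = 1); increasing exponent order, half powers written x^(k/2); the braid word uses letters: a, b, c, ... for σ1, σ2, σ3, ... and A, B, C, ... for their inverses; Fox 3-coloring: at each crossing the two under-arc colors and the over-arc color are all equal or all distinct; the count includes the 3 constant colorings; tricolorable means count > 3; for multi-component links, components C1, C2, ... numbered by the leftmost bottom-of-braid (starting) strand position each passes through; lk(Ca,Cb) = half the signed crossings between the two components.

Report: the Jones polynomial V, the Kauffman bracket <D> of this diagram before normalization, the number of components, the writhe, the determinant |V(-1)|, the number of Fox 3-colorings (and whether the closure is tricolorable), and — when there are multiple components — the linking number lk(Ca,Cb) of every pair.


Jones polynomial: V(x) = -x^-3 + 2x^-2 - 2x^-1 + 3 - 2x + 2x^2 - x^3
<D> = -A^-12 + 2A^-8 - 2A^-4 + 3 - 2A^4 + 2A^8 - A^12; writhe 0
components 1, writhe 0 (14 crossings)
3-colorings: 3 of 3^14, det 13 — not tricolorable
note: V spans 6 powers of x: at least 6 crossings in any diagram


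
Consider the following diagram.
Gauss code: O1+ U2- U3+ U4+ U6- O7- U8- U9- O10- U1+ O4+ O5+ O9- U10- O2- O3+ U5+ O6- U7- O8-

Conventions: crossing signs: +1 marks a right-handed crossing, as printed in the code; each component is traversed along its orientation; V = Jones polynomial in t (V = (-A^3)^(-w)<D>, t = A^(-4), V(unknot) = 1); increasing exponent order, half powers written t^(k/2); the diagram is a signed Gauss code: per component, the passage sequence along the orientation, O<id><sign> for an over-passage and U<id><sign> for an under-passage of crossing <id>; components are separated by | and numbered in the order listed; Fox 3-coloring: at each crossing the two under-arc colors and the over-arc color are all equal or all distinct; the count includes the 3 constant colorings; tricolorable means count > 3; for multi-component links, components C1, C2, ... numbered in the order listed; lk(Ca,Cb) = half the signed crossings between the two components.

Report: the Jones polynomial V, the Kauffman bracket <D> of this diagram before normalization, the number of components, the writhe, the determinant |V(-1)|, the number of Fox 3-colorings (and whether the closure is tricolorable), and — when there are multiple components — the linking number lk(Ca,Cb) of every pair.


Jones polynomial: V(t) = t^-5 - 2t^-4 + 2t^-3 - 2t^-2 + 2t^-1 - 1 + t
<D> = A^-10 - A^-6 + 2A^-2 - 2A^2 + 2A^6 - 2A^10 + A^14; writhe -2
components 1, writhe -2 (10 crossings)
3-colorings: 3 of 3^10, det 11 — not tricolorable
note: V spans 6 powers of t: at least 6 crossings in any diagram


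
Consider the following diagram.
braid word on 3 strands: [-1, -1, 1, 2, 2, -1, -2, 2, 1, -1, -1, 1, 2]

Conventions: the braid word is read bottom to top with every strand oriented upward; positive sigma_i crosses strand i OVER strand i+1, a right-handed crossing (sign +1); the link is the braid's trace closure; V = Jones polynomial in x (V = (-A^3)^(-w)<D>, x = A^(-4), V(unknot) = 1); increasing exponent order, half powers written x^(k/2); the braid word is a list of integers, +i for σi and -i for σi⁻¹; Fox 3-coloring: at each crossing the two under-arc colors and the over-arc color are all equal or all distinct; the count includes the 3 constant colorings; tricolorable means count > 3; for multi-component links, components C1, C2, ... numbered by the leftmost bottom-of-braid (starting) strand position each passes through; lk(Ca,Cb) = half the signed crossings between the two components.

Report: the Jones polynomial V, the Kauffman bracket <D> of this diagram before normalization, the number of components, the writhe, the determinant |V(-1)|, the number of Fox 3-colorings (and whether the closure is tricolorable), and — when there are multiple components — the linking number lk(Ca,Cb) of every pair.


V = -x^(-3/2) + x^(-1/2) - 2x^(1/2) + x^(3/2) - 2x^(5/2) + x^(7/2)
<D> = -A^-11 + 2A^-7 - A^-3 + 2A - A^5 + A^9 (w = +1)
2 components over 13 crossings, w = +1
lk(C1,C2): 0
3 Fox colorings among 3^13, |V(-1)| = 8: not tricolorable
why: the 1 component pair carries total linking 0


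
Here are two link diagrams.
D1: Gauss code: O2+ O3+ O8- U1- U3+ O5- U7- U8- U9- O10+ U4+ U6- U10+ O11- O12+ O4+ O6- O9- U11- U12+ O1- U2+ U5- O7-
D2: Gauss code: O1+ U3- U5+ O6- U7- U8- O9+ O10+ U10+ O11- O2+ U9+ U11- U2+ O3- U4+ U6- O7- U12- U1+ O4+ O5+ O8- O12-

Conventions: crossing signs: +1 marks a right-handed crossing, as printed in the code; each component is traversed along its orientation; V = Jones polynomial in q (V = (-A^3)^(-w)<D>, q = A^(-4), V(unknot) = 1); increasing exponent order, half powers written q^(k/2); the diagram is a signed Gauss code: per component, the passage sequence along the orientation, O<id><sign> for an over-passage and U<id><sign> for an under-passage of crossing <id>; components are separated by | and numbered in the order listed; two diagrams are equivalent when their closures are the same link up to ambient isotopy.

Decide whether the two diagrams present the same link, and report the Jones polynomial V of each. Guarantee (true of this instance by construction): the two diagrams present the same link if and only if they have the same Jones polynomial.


equivalent: yes
V(D1) = -q^-4 + q^-3 + q^-1  (w -2, c 12, <D> = A^-2 + A^6 - A^10)
V(D2) = -q^-4 + q^-3 + q^-1  [12 crossings, <D> = A^4 + A^12 - A^16, w = 0]
key observation: all 2 diagrams share one V(q), hence one class


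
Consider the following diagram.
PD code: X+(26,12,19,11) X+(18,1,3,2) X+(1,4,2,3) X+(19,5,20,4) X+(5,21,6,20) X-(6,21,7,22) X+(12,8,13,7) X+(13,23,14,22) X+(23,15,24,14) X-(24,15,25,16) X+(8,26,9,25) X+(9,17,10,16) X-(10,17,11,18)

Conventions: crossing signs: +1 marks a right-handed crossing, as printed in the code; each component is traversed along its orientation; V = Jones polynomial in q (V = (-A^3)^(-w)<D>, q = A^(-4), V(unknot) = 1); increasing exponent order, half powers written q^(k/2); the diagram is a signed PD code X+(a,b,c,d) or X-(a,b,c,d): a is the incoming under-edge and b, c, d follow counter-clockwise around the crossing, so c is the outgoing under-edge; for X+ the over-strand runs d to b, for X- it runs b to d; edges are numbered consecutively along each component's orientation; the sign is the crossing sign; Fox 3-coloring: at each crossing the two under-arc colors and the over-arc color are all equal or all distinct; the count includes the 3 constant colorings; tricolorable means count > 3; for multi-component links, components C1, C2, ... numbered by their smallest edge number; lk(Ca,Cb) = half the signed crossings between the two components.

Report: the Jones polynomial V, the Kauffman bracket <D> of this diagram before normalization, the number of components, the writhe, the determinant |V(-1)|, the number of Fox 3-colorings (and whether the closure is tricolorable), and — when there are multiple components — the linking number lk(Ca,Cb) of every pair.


V = q^2 + 2q^4 - q^5 + 2q^6 - q^7 + q^8
<D> = -A^-11 + A^-7 - 2A^-3 + A - 2A^5 - A^13 (w = +7)
3 components over 13 crossings, w = +7
lk(C1,C2): +1
lk(C1,C3) = 0
linking number lk(C2,C3) = +2
3 Fox colorings among 3^13, |V(-1)| = 8: not tricolorable
why: w = +7 (over 13 crossings) is diagram-only; (-A^3)^(-7) removes it from V


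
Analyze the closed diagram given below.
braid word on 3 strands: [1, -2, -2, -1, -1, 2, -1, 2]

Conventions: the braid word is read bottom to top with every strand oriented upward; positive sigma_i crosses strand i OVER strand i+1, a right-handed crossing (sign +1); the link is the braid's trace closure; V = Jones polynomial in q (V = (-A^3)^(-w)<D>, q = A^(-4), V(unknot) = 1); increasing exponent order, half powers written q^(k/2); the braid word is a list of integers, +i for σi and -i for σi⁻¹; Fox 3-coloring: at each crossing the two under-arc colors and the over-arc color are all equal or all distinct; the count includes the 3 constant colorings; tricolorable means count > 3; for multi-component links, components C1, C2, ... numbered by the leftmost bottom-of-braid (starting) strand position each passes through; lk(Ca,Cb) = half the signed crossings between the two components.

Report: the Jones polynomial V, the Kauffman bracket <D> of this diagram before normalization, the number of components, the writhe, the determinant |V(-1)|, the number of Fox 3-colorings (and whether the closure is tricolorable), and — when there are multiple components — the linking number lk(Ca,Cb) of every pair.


Jones polynomial: V(q) = q^-5 - 2q^-4 + 2q^-3 - 2q^-2 + 2q^-1 - 1 + q
<D> = A^-10 - A^-6 + 2A^-2 - 2A^2 + 2A^6 - 2A^10 + A^14; writhe -2
components 1, writhe -2 (8 crossings)
3-colorings: 3 of 3^8, det 11 — not tricolorable
note: V spans 6 powers of q: at least 6 crossings in any diagram
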